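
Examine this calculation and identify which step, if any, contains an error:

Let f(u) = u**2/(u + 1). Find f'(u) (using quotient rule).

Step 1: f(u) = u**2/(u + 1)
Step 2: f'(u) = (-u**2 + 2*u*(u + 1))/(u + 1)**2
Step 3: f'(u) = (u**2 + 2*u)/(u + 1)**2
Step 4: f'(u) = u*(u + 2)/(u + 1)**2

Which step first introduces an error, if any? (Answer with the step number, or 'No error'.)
No error

All steps in this derivation are correct.
The final answer f'(u) = u*(u + 2)/(u + 1)**2 is valid.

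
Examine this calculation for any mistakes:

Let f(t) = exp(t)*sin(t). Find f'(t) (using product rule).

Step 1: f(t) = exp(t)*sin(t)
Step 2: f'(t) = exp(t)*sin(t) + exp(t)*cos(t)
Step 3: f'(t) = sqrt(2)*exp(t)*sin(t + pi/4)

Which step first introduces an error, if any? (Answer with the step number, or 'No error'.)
No error

All steps in this derivation are correct.
The final answer f'(t) = sqrt(2)*exp(t)*sin(t + pi/4) is valid.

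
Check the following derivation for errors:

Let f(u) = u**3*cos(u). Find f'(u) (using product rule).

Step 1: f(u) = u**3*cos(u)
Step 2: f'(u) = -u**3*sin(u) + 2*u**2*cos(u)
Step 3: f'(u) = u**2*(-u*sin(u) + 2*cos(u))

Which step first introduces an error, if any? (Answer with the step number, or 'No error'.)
Step 2

Step 2 is incorrect due to a wrong coefficient.
The step shows: -u**3*sin(u) + 2*u**2*cos(u)
The correct value should be: -u**3*sin(u) + 3*u**2*cos(u)

Explanation: The coefficient 3 was incorrectly written as 2: the term 3*u**2*cos(u) was incorrectly written as 2*u**2*cos(u)
The later steps are derived from this incorrect expression, so the error originates in Step 2.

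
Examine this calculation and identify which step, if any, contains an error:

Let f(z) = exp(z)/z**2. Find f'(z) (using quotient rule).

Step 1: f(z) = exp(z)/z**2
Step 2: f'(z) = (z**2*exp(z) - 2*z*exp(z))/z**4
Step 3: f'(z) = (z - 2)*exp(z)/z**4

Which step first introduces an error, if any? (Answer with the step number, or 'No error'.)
Step 3

Step 3 is incorrect due to a wrong exponent.
The step shows: (z - 2)*exp(z)/z**4
The correct value should be: (z - 2)*exp(z)/z**3

Explanation: The exponent -3 on z was incorrectly written as -4: the term (z - 2)*exp(z)/z**3 was incorrectly written as (z - 2)*exp(z)/z**4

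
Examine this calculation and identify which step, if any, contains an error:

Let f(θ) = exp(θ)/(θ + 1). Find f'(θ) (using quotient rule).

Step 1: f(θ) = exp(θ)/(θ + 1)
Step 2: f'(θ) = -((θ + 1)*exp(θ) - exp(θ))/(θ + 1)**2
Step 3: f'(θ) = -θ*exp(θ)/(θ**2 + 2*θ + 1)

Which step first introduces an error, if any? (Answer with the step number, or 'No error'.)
Step 2

Step 2 is incorrect due to a sign flip.
The step shows: -((θ + 1)*exp(θ) - exp(θ))/(θ + 1)**2
The correct value should be: ((θ + 1)*exp(θ) - exp(θ))/(θ + 1)**2

Explanation: The sign of the whole expression was flipped: the term ((θ + 1)*exp(θ) - exp(θ))/(θ + 1)**2 was incorrectly written as -((θ + 1)*exp(θ) - exp(θ))/(θ + 1)**2
The later steps are derived from this incorrect expression, so the error originates in Step 2.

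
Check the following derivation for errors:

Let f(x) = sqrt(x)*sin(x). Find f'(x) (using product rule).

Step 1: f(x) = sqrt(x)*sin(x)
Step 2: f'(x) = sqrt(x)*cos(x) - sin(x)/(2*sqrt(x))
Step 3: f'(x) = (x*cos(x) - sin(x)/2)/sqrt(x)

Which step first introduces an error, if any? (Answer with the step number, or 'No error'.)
Step 2

Step 2 is incorrect due to a sign flip.
The step shows: sqrt(x)*cos(x) - sin(x)/(2*sqrt(x))
The correct value should be: sqrt(x)*cos(x) + sin(x)/(2*sqrt(x))

Explanation: The sign of one term was flipped: the term sin(x)/(2*sqrt(x)) was incorrectly written as -sin(x)/(2*sqrt(x))
The later steps are derived from this incorrect expression, so the error originates in Step 2.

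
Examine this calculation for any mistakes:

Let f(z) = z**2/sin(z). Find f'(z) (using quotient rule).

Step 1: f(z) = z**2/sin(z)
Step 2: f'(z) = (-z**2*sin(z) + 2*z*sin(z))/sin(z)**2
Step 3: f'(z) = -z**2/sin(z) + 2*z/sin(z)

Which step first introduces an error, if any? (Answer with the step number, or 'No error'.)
Step 2

Step 2 is incorrect due to a wrong trig function.
The step shows: (-z**2*sin(z) + 2*z*sin(z))/sin(z)**2
The correct value should be: (-z**2*cos(z) + 2*z*sin(z))/sin(z)**2

Explanation: cos(z) was incorrectly written as sin(z): the term (-z**2*cos(z) + 2*z*sin(z))/sin(z)**2 was incorrectly written as (-z**2*sin(z) + 2*z*sin(z))/sin(z)**2
The later steps are derived from this incorrect expression, so the error originates in Step 2.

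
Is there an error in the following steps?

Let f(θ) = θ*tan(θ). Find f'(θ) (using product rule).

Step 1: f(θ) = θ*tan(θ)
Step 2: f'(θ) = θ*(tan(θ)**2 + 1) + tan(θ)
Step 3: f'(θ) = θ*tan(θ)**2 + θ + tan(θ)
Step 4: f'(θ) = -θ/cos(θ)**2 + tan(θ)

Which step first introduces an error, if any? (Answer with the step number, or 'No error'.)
Step 4

Step 4 is incorrect due to a sign flip.
The step shows: -θ/cos(θ)**2 + tan(θ)
The correct value should be: θ/cos(θ)**2 + tan(θ)

Explanation: The sign of one term was flipped: the term θ/cos(θ)**2 was incorrectly written as -θ/cos(θ)**2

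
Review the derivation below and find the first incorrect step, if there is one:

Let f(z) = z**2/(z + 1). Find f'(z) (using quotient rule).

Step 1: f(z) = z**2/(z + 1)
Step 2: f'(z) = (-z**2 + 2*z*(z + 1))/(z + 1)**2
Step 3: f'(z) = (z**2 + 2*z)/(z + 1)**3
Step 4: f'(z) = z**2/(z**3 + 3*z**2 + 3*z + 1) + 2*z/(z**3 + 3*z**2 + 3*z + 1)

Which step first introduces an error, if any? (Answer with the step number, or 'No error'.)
Step 3

Step 3 is incorrect due to a wrong exponent.
The step shows: (z**2 + 2*z)/(z + 1)**3
The correct value should be: (z**2 + 2*z)/(z + 1)**2

Explanation: The exponent -2 on z + 1 was incorrectly written as -3: the term (z**2 + 2*z)/(z + 1)**2 was incorrectly written as (z**2 + 2*z)/(z + 1)**3
The later steps are derived from this incorrect expression, so the error originates in Step 3.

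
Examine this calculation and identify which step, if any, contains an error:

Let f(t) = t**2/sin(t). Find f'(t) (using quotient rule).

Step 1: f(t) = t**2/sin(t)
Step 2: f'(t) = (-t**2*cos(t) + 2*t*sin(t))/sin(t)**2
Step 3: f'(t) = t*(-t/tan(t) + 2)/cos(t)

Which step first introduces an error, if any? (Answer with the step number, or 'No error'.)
Step 3

Step 3 is incorrect due to a wrong trig function.
The step shows: t*(-t/tan(t) + 2)/cos(t)
The correct value should be: t*(-t/tan(t) + 2)/sin(t)

Explanation: sin(t) was incorrectly written as cos(t): the term t*(-t/tan(t) + 2)/sin(t) was incorrectly written as t*(-t/tan(t) + 2)/cos(t)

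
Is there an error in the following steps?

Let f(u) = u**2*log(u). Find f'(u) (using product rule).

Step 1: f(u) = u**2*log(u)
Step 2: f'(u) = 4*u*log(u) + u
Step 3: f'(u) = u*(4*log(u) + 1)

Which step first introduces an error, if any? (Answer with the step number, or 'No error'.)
Step 2

Step 2 is incorrect due to a wrong coefficient.
The step shows: 4*u*log(u) + u
The correct value should be: 2*u*log(u) + u

Explanation: The coefficient 2 was incorrectly written as 4: the term 2*u*log(u) was incorrectly written as 4*u*log(u)
The later steps are derived from this incorrect expression, so the error originates in Step 2.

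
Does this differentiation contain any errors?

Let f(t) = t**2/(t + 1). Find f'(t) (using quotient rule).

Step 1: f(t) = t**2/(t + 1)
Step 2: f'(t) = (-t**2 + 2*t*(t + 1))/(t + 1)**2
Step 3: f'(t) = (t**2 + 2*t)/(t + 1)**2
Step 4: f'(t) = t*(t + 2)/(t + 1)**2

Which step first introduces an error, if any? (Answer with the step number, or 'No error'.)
No error

All steps in this derivation are correct.
The final answer f'(t) = t*(t + 2)/(t + 1)**2 is valid.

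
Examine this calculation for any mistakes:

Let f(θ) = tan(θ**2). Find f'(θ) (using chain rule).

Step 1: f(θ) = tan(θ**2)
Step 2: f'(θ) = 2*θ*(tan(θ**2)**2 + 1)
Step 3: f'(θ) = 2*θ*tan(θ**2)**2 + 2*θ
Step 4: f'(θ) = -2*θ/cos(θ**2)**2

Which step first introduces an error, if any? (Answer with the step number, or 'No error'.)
Step 4

Step 4 is incorrect due to a sign flip.
The step shows: -2*θ/cos(θ**2)**2
The correct value should be: 2*θ/cos(θ**2)**2

Explanation: The sign of the whole expression was flipped: the term 2*θ/cos(θ**2)**2 was incorrectly written as -2*θ/cos(θ**2)**2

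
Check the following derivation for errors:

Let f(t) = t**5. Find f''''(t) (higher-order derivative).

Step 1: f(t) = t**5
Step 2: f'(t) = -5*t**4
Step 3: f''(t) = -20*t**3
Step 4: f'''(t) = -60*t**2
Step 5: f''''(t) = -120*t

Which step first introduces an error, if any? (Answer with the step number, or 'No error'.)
Step 2

Step 2 is incorrect due to a sign flip.
The step shows: -5*t**4
The correct value should be: 5*t**4

Explanation: The sign of the whole expression was flipped: the term 5*t**4 was incorrectly written as -5*t**4
The later steps are derived from this incorrect expression, so the error originates in Step 2.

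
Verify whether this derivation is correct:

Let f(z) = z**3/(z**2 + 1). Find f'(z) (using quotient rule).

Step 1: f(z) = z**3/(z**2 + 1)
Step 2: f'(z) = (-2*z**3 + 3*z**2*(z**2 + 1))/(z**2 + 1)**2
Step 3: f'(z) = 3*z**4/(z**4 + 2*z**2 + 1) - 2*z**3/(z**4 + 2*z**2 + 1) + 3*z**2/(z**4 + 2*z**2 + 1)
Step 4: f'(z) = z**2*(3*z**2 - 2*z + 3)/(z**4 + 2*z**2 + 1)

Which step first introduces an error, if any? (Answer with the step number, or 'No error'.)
Step 2

Step 2 is incorrect due to a wrong exponent.
The step shows: (-2*z**3 + 3*z**2*(z**2 + 1))/(z**2 + 1)**2
The correct value should be: (-2*z**4 + 3*z**2*(z**2 + 1))/(z**2 + 1)**2

Explanation: The exponent 4 on z was incorrectly written as 3: the term (-2*z**4 + 3*z**2*(z**2 + 1))/(z**2 + 1)**2 was incorrectly written as (-2*z**3 + 3*z**2*(z**2 + 1))/(z**2 + 1)**2
The later steps are derived from this incorrect expression, so the error originates in Step 2.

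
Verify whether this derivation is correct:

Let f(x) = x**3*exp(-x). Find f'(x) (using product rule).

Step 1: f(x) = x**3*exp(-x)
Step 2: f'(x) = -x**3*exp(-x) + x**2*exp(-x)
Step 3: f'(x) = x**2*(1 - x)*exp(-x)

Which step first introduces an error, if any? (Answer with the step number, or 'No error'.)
Step 2

Step 2 is incorrect due to a wrong coefficient.
The step shows: -x**3*exp(-x) + x**2*exp(-x)
The correct value should be: -x**3*exp(-x) + 3*x**2*exp(-x)

Explanation: The coefficient 3 was incorrectly written as 1: the term 3*x**2*exp(-x) was incorrectly written as x**2*exp(-x)
The later steps are derived from this incorrect expression, so the error originates in Step 2.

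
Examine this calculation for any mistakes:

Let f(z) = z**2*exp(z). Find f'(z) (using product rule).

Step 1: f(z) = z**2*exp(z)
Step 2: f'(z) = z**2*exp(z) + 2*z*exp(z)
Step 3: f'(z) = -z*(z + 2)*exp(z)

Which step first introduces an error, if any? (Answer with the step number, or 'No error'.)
Step 3

Step 3 is incorrect due to a sign flip.
The step shows: -z*(z + 2)*exp(z)
The correct value should be: z*(z + 2)*exp(z)

Explanation: The sign of the whole expression was flipped: the term z*(z + 2)*exp(z) was incorrectly written as -z*(z + 2)*exp(z)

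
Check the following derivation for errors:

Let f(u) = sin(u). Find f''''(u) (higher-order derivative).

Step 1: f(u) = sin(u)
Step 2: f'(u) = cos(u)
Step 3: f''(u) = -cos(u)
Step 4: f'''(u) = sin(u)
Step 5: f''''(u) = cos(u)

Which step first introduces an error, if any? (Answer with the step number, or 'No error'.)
Step 3

Step 3 is incorrect due to a wrong trig function.
The step shows: -cos(u)
The correct value should be: -sin(u)

Explanation: sin(u) was incorrectly written as cos(u): the term -sin(u) was incorrectly written as -cos(u)
The later steps are derived from this incorrect expression, so the error originates in Step 3.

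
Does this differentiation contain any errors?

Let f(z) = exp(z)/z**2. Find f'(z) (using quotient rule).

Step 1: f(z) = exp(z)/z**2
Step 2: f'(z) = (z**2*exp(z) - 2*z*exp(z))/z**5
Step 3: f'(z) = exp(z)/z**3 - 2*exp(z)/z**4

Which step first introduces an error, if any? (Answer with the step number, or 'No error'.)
Step 2

Step 2 is incorrect due to a wrong exponent.
The step shows: (z**2*exp(z) - 2*z*exp(z))/z**5
The correct value should be: (z**2*exp(z) - 2*z*exp(z))/z**4

Explanation: The exponent -4 on z was incorrectly written as -5: the term (z**2*exp(z) - 2*z*exp(z))/z**4 was incorrectly written as (z**2*exp(z) - 2*z*exp(z))/z**5
The later steps are derived from this incorrect expression, so the error originates in Step 2.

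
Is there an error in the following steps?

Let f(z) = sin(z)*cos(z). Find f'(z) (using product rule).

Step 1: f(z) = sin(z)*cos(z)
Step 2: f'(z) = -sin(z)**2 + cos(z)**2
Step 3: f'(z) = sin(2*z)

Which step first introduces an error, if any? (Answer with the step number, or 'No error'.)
Step 3

Step 3 is incorrect due to a wrong trig function.
The step shows: sin(2*z)
The correct value should be: cos(2*z)

Explanation: cos(2*z) was incorrectly written as sin(2*z): the term cos(2*z) was incorrectly written as sin(2*z)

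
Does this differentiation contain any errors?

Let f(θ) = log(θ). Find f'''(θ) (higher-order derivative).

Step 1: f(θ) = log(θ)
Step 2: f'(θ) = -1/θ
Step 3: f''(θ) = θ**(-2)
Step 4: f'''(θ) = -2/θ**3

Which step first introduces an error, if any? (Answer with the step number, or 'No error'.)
Step 2

Step 2 is incorrect due to a sign flip.
The step shows: -1/θ
The correct value should be: 1/θ

Explanation: The sign of the whole expression was flipped: the term 1/θ was incorrectly written as -1/θ
The later steps are derived from this incorrect expression, so the error originates in Step 2.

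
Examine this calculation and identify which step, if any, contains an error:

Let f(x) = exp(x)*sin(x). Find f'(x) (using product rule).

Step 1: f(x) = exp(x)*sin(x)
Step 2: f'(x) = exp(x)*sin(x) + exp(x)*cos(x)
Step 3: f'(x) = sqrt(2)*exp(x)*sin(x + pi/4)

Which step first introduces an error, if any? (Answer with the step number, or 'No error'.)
No error

All steps in this derivation are correct.
The final answer f'(x) = sqrt(2)*exp(x)*sin(x + pi/4) is valid.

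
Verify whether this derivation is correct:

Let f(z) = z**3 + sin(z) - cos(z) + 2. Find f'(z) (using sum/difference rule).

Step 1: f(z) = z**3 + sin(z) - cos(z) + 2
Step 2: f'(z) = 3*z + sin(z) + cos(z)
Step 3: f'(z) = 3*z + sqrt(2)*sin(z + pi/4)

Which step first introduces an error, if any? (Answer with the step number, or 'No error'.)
Step 2

Step 2 is incorrect due to a wrong exponent.
The step shows: 3*z + sin(z) + cos(z)
The correct value should be: 3*z**2 + sin(z) + cos(z)

Explanation: The exponent 2 on z was incorrectly written as 1: the term 3*z**2 was incorrectly written as 3*z
The later steps are derived from this incorrect expression, so the error originates in Step 2.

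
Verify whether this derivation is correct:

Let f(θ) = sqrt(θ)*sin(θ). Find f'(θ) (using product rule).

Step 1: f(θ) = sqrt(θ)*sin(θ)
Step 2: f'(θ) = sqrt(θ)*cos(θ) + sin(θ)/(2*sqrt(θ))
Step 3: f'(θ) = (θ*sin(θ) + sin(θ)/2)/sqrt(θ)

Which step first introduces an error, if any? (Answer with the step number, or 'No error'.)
Step 3

Step 3 is incorrect due to a wrong trig function.
The step shows: (θ*sin(θ) + sin(θ)/2)/sqrt(θ)
The correct value should be: (θ*cos(θ) + sin(θ)/2)/sqrt(θ)

Explanation: cos(θ) was incorrectly written as sin(θ): the term (θ*cos(θ) + sin(θ)/2)/sqrt(θ) was incorrectly written as (θ*sin(θ) + sin(θ)/2)/sqrt(θ)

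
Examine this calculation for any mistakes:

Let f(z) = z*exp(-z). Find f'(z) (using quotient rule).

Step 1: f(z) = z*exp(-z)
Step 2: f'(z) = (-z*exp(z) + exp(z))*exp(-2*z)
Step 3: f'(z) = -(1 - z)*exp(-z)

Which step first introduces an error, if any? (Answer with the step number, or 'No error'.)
Step 3

Step 3 is incorrect due to a sign flip.
The step shows: -(1 - z)*exp(-z)
The correct value should be: (1 - z)*exp(-z)

Explanation: The sign of the whole expression was flipped: the term (1 - z)*exp(-z) was incorrectly written as -(1 - z)*exp(-z)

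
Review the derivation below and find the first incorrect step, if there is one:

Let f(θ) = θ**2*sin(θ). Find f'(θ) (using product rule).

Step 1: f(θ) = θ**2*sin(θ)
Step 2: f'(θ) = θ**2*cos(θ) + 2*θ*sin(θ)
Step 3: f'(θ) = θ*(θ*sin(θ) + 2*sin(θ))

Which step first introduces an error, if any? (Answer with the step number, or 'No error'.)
Step 3

Step 3 is incorrect due to a wrong trig function.
The step shows: θ*(θ*sin(θ) + 2*sin(θ))
The correct value should be: θ*(θ*cos(θ) + 2*sin(θ))

Explanation: cos(θ) was incorrectly written as sin(θ): the term θ*(θ*cos(θ) + 2*sin(θ)) was incorrectly written as θ*(θ*sin(θ) + 2*sin(θ))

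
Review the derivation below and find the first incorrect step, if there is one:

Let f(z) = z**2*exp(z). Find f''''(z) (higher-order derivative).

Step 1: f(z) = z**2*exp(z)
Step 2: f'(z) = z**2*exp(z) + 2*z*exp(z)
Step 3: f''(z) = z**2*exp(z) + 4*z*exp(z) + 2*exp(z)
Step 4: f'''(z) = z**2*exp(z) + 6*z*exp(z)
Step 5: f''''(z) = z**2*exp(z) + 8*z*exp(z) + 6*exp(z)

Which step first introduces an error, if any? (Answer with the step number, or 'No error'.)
Step 4

Step 4 is incorrect due to a dropped term.
The step shows: z**2*exp(z) + 6*z*exp(z)
The correct value should be: z**2*exp(z) + 6*z*exp(z) + 6*exp(z)

Explanation: A term was dropped: the term 6*exp(z) was incorrectly omitted
The later steps are derived from this incorrect expression, so the error originates in Step 4.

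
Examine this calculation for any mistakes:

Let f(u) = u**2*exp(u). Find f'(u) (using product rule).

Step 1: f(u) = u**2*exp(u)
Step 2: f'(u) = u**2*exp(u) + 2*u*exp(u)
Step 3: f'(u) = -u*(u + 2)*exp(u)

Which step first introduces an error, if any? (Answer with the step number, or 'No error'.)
Step 3

Step 3 is incorrect due to a sign flip.
The step shows: -u*(u + 2)*exp(u)
The correct value should be: u*(u + 2)*exp(u)

Explanation: The sign of the whole expression was flipped: the term u*(u + 2)*exp(u) was incorrectly written as -u*(u + 2)*exp(u)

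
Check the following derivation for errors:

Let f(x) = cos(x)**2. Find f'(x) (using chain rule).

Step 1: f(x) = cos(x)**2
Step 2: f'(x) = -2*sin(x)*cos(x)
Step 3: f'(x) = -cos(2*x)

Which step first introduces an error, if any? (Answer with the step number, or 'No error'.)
Step 3

Step 3 is incorrect due to a wrong trig function.
The step shows: -cos(2*x)
The correct value should be: -sin(2*x)

Explanation: sin(2*x) was incorrectly written as cos(2*x): the term -sin(2*x) was incorrectly written as -cos(2*x)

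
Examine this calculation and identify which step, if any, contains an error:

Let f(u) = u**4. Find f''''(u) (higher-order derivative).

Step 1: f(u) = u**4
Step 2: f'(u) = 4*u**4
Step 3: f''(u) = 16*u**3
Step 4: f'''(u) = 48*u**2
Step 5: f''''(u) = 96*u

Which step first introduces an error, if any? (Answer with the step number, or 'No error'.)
Step 2

Step 2 is incorrect due to a wrong exponent.
The step shows: 4*u**4
The correct value should be: 4*u**3

Explanation: The exponent 3 on u was incorrectly written as 4: the term 4*u**3 was incorrectly written as 4*u**4
The later steps are derived from this incorrect expression, so the error originates in Step 2.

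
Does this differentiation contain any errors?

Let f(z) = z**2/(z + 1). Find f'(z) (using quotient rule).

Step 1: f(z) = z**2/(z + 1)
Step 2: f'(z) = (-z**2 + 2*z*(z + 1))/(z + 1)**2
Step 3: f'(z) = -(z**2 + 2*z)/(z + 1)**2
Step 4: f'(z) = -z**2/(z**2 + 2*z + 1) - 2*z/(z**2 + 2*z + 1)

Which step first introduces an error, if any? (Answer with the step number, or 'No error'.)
Step 3

Step 3 is incorrect due to a sign flip.
The step shows: -(z**2 + 2*z)/(z + 1)**2
The correct value should be: (z**2 + 2*z)/(z + 1)**2

Explanation: The sign of the whole expression was flipped: the term (z**2 + 2*z)/(z + 1)**2 was incorrectly written as -(z**2 + 2*z)/(z + 1)**2
The later steps are derived from this incorrect expression, so the error originates in Step 3.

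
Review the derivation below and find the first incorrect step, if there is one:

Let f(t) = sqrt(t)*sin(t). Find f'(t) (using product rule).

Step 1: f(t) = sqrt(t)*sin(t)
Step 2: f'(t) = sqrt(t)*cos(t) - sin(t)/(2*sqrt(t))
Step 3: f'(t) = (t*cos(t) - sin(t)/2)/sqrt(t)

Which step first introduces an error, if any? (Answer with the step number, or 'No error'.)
Step 2

Step 2 is incorrect due to a sign flip.
The step shows: sqrt(t)*cos(t) - sin(t)/(2*sqrt(t))
The correct value should be: sqrt(t)*cos(t) + sin(t)/(2*sqrt(t))

Explanation: The sign of one term was flipped: the term sin(t)/(2*sqrt(t)) was incorrectly written as -sin(t)/(2*sqrt(t))
The later steps are derived from this incorrect expression, so the error originates in Step 2.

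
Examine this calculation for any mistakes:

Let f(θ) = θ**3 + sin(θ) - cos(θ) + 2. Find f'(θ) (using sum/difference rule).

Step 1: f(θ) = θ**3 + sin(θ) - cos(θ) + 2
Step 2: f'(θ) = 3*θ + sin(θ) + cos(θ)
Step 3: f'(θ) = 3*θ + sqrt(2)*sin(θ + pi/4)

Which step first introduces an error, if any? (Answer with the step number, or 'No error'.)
Step 2

Step 2 is incorrect due to a wrong exponent.
The step shows: 3*θ + sin(θ) + cos(θ)
The correct value should be: 3*θ**2 + sin(θ) + cos(θ)

Explanation: The exponent 2 on θ was incorrectly written as 1: the term 3*θ**2 was incorrectly written as 3*θ
The later steps are derived from this incorrect expression, so the error originates in Step 2.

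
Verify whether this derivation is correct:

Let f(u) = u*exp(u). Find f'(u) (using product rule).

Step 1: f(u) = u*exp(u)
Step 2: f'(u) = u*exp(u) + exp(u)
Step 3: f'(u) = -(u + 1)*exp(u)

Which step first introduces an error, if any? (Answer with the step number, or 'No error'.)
Step 3

Step 3 is incorrect due to a sign flip.
The step shows: -(u + 1)*exp(u)
The correct value should be: (u + 1)*exp(u)

Explanation: The sign of the whole expression was flipped: the term (u + 1)*exp(u) was incorrectly written as -(u + 1)*exp(u)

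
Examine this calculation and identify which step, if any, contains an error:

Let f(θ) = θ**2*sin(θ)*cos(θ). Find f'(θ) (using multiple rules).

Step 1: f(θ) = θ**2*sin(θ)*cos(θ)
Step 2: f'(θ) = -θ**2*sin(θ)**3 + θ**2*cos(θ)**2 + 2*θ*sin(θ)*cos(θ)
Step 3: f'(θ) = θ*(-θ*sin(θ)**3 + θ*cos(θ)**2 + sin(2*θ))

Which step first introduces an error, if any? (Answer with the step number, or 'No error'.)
Step 2

Step 2 is incorrect due to a wrong exponent.
The step shows: -θ**2*sin(θ)**3 + θ**2*cos(θ)**2 + 2*θ*sin(θ)*cos(θ)
The correct value should be: -θ**2*sin(θ)**2 + θ**2*cos(θ)**2 + 2*θ*sin(θ)*cos(θ)

Explanation: The exponent 2 on sin(θ) was incorrectly written as 3: the term -θ**2*sin(θ)**2 was incorrectly written as -θ**2*sin(θ)**3
The later steps are derived from this incorrect expression, so the error originates in Step 2.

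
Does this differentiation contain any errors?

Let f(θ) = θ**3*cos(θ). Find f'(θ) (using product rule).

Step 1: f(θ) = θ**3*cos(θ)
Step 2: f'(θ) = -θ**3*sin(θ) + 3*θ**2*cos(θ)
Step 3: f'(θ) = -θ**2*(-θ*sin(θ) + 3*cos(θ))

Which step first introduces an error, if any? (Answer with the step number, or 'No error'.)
Step 3

Step 3 is incorrect due to a sign flip.
The step shows: -θ**2*(-θ*sin(θ) + 3*cos(θ))
The correct value should be: θ**2*(-θ*sin(θ) + 3*cos(θ))

Explanation: The sign of the whole expression was flipped: the term θ**2*(-θ*sin(θ) + 3*cos(θ)) was incorrectly written as -θ**2*(-θ*sin(θ) + 3*cos(θ))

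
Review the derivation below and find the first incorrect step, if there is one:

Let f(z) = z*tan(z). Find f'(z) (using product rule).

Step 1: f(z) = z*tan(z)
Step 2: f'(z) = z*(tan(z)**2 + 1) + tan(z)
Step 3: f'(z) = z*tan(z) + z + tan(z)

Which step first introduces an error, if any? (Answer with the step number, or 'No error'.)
Step 3

Step 3 is incorrect due to a wrong exponent.
The step shows: z*tan(z) + z + tan(z)
The correct value should be: z*tan(z)**2 + z + tan(z)

Explanation: The exponent 2 on tan(z) was incorrectly written as 1: the term z*tan(z)**2 was incorrectly written as z*tan(z)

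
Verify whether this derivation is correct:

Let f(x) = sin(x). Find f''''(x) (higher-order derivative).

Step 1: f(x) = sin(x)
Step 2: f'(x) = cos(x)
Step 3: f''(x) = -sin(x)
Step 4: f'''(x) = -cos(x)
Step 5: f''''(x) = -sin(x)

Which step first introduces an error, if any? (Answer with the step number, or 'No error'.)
Step 5

Step 5 is incorrect due to a sign flip.
The step shows: -sin(x)
The correct value should be: sin(x)

Explanation: The sign of the whole expression was flipped: the term sin(x) was incorrectly written as -sin(x)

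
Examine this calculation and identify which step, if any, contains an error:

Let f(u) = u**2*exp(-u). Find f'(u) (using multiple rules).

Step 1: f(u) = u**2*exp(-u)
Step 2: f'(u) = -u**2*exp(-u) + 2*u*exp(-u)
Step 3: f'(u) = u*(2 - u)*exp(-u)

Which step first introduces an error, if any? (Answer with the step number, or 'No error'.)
No error

All steps in this derivation are correct.
The final answer f'(u) = u*(2 - u)*exp(-u) is valid.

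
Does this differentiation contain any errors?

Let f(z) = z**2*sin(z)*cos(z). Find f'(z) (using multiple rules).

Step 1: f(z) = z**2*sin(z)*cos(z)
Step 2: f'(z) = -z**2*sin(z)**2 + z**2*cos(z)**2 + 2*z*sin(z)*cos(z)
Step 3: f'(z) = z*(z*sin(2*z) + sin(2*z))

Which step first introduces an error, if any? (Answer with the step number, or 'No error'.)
Step 3

Step 3 is incorrect due to a wrong trig function.
The step shows: z*(z*sin(2*z) + sin(2*z))
The correct value should be: z*(z*cos(2*z) + sin(2*z))

Explanation: cos(2*z) was incorrectly written as sin(2*z): the term z*(z*cos(2*z) + sin(2*z)) was incorrectly written as z*(z*sin(2*z) + sin(2*z))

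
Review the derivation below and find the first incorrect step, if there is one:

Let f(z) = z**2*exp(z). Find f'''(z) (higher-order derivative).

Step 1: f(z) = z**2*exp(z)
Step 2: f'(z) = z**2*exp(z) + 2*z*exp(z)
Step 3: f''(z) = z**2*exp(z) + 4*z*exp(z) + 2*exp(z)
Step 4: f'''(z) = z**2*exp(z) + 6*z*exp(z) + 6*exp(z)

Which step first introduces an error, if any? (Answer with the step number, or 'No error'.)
No error

All steps in this derivation are correct.
The final answer f'''(z) = z**2*exp(z) + 6*z*exp(z) + 6*exp(z) is valid.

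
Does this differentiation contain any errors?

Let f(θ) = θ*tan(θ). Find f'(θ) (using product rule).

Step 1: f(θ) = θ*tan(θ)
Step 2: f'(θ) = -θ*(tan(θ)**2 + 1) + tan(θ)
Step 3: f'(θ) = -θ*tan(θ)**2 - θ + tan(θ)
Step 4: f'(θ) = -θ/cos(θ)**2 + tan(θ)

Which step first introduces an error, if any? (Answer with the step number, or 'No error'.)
Step 2

Step 2 is incorrect due to a sign flip.
The step shows: -θ*(tan(θ)**2 + 1) + tan(θ)
The correct value should be: θ*(tan(θ)**2 + 1) + tan(θ)

Explanation: The sign of one term was flipped: the term θ*(tan(θ)**2 + 1) was incorrectly written as -θ*(tan(θ)**2 + 1)
The later steps are derived from this incorrect expression, so the error originates in Step 2.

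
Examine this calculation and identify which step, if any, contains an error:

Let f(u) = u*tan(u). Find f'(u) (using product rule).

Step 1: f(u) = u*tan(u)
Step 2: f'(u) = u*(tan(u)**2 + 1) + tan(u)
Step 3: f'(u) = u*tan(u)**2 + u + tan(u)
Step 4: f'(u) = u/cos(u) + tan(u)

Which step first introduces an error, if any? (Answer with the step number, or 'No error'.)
Step 4

Step 4 is incorrect due to a wrong exponent.
The step shows: u/cos(u) + tan(u)
The correct value should be: u/cos(u)**2 + tan(u)

Explanation: The exponent -2 on cos(u) was incorrectly written as -1: the term u/cos(u)**2 was incorrectly written as u/cos(u)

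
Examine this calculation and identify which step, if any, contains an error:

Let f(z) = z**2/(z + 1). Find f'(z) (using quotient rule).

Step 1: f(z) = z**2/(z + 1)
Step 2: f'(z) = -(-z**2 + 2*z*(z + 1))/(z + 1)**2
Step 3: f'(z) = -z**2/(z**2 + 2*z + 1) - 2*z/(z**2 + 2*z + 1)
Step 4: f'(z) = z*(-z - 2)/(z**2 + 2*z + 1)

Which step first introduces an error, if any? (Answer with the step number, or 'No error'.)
Step 2

Step 2 is incorrect due to a sign flip.
The step shows: -(-z**2 + 2*z*(z + 1))/(z + 1)**2
The correct value should be: (-z**2 + 2*z*(z + 1))/(z + 1)**2

Explanation: The sign of the whole expression was flipped: the term (-z**2 + 2*z*(z + 1))/(z + 1)**2 was incorrectly written as -(-z**2 + 2*z*(z + 1))/(z + 1)**2
The later steps are derived from this incorrect expression, so the error originates in Step 2.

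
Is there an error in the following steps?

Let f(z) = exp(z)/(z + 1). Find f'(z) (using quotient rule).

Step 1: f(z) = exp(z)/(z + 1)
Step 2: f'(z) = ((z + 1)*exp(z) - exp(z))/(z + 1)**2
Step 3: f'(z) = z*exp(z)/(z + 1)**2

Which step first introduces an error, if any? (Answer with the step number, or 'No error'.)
No error

All steps in this derivation are correct.
The final answer f'(z) = z*exp(z)/(z + 1)**2 is valid.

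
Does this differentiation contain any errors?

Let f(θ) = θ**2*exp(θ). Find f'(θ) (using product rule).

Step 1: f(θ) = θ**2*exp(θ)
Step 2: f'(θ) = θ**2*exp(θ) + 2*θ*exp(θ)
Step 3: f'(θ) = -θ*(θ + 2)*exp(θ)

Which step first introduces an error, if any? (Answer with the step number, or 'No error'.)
Step 3

Step 3 is incorrect due to a sign flip.
The step shows: -θ*(θ + 2)*exp(θ)
The correct value should be: θ*(θ + 2)*exp(θ)

Explanation: The sign of the whole expression was flipped: the term θ*(θ + 2)*exp(θ) was incorrectly written as -θ*(θ + 2)*exp(θ)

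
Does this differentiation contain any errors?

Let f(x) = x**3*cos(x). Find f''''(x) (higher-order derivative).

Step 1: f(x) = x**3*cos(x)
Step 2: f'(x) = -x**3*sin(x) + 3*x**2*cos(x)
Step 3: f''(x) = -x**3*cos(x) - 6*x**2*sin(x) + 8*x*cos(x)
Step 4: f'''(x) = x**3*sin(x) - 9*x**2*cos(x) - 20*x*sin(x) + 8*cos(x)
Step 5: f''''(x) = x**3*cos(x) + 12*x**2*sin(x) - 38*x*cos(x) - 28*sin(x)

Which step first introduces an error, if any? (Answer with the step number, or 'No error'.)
Step 3

Step 3 is incorrect due to a wrong coefficient.
The step shows: -x**3*cos(x) - 6*x**2*sin(x) + 8*x*cos(x)
The correct value should be: -x**3*cos(x) - 6*x**2*sin(x) + 6*x*cos(x)

Explanation: The coefficient 6 was incorrectly written as 8: the term 6*x*cos(x) was incorrectly written as 8*x*cos(x)
The later steps are derived from this incorrect expression, so the error originates in Step 3.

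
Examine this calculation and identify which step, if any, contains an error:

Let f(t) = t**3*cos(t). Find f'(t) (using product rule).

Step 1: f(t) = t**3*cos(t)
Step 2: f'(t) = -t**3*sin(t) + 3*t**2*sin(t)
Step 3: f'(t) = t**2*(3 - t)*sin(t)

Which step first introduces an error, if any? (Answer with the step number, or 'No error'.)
Step 2

Step 2 is incorrect due to a wrong trig function.
The step shows: -t**3*sin(t) + 3*t**2*sin(t)
The correct value should be: -t**3*sin(t) + 3*t**2*cos(t)

Explanation: cos(t) was incorrectly written as sin(t): the term 3*t**2*cos(t) was incorrectly written as 3*t**2*sin(t)
The later steps are derived from this incorrect expression, so the error originates in Step 2.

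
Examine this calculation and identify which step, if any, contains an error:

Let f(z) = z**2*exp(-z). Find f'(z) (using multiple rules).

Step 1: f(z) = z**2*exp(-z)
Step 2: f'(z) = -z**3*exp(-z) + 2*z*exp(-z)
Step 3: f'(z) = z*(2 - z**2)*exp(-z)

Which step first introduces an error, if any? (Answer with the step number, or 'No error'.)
Step 2

Step 2 is incorrect due to a wrong exponent.
The step shows: -z**3*exp(-z) + 2*z*exp(-z)
The correct value should be: -z**2*exp(-z) + 2*z*exp(-z)

Explanation: The exponent 2 on z was incorrectly written as 3: the term -z**2*exp(-z) was incorrectly written as -z**3*exp(-z)
The later steps are derived from this incorrect expression, so the error originates in Step 2.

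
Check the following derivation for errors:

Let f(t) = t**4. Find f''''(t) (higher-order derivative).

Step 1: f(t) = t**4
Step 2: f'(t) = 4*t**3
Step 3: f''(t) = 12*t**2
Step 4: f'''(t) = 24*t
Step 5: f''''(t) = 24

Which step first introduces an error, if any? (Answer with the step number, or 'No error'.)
No error

All steps in this derivation are correct.
The final answer f''''(t) = 24 is valid.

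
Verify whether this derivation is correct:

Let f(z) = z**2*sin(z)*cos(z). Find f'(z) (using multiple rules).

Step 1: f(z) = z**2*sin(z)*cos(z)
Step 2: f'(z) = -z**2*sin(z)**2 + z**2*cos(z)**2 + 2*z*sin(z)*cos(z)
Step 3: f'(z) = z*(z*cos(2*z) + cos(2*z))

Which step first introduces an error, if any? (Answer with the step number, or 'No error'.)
Step 3

Step 3 is incorrect due to a wrong trig function.
The step shows: z*(z*cos(2*z) + cos(2*z))
The correct value should be: z*(z*cos(2*z) + sin(2*z))

Explanation: sin(2*z) was incorrectly written as cos(2*z): the term z*(z*cos(2*z) + sin(2*z)) was incorrectly written as z*(z*cos(2*z) + cos(2*z))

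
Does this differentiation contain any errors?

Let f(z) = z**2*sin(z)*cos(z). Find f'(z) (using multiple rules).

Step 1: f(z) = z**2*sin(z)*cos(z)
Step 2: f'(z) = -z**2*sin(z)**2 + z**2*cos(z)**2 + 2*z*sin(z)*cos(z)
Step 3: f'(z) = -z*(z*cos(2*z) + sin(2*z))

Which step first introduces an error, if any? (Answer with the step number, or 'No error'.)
Step 3

Step 3 is incorrect due to a sign flip.
The step shows: -z*(z*cos(2*z) + sin(2*z))
The correct value should be: z*(z*cos(2*z) + sin(2*z))

Explanation: The sign of the whole expression was flipped: the term z*(z*cos(2*z) + sin(2*z)) was incorrectly written as -z*(z*cos(2*z) + sin(2*z))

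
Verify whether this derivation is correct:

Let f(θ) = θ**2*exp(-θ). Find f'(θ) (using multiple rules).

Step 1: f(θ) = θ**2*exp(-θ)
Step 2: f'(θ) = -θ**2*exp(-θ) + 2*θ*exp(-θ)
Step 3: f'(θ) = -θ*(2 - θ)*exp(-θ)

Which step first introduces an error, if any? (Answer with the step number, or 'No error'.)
Step 3

Step 3 is incorrect due to a sign flip.
The step shows: -θ*(2 - θ)*exp(-θ)
The correct value should be: θ*(2 - θ)*exp(-θ)

Explanation: The sign of the whole expression was flipped: the term θ*(2 - θ)*exp(-θ) was incorrectly written as -θ*(2 - θ)*exp(-θ)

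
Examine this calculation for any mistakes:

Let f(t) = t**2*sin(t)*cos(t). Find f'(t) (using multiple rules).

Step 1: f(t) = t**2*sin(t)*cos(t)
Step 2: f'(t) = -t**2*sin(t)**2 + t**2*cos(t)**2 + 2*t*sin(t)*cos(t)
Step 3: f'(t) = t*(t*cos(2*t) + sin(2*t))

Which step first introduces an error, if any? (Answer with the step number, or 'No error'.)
No error

All steps in this derivation are correct.
The final answer f'(t) = t*(t*cos(2*t) + sin(2*t)) is valid.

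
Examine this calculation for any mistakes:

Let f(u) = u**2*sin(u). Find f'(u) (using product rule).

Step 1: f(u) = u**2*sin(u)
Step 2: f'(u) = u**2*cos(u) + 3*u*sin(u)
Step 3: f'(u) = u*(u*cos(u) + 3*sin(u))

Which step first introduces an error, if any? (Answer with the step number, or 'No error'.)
Step 2

Step 2 is incorrect due to a wrong coefficient.
The step shows: u**2*cos(u) + 3*u*sin(u)
The correct value should be: u**2*cos(u) + 2*u*sin(u)

Explanation: The coefficient 2 was incorrectly written as 3: the term 2*u*sin(u) was incorrectly written as 3*u*sin(u)
The later steps are derived from this incorrect expression, so the error originates in Step 2.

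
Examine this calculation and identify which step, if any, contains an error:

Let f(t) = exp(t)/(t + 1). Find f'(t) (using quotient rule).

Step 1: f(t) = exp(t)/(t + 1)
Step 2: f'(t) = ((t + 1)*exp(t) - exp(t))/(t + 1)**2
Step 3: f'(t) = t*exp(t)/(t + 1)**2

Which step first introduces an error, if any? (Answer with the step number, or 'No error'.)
No error

All steps in this derivation are correct.
The final answer f'(t) = t*exp(t)/(t + 1)**2 is valid.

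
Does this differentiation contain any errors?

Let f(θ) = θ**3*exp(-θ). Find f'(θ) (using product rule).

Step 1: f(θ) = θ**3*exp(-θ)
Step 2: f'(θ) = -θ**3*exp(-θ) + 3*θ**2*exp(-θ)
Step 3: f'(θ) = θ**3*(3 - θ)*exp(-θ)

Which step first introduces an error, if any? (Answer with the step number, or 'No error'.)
Step 3

Step 3 is incorrect due to a wrong exponent.
The step shows: θ**3*(3 - θ)*exp(-θ)
The correct value should be: θ**2*(3 - θ)*exp(-θ)

Explanation: The exponent 2 on θ was incorrectly written as 3: the term θ**2*(3 - θ)*exp(-θ) was incorrectly written as θ**3*(3 - θ)*exp(-θ)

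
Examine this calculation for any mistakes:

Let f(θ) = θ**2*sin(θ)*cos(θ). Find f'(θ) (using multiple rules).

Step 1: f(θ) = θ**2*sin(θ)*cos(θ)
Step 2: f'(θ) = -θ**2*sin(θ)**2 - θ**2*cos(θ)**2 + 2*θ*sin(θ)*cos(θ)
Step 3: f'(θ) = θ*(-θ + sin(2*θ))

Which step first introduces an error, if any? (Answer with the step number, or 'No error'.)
Step 2

Step 2 is incorrect due to a sign flip.
The step shows: -θ**2*sin(θ)**2 - θ**2*cos(θ)**2 + 2*θ*sin(θ)*cos(θ)
The correct value should be: -θ**2*sin(θ)**2 + θ**2*cos(θ)**2 + 2*θ*sin(θ)*cos(θ)

Explanation: The sign of one term was flipped: the term θ**2*cos(θ)**2 was incorrectly written as -θ**2*cos(θ)**2
The later steps are derived from this incorrect expression, so the error originates in Step 2.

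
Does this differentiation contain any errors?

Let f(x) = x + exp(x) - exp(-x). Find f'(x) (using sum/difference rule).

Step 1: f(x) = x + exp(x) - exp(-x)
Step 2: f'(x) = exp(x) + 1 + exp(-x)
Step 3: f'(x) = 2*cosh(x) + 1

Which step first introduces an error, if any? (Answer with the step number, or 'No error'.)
No error

All steps in this derivation are correct.
The final answer f'(x) = 2*cosh(x) + 1 is valid.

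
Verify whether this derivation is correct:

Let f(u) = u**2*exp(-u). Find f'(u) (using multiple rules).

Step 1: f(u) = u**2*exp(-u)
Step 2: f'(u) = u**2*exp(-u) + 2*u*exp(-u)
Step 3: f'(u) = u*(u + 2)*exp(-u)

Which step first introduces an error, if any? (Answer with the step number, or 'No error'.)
Step 2

Step 2 is incorrect due to a sign flip.
The step shows: u**2*exp(-u) + 2*u*exp(-u)
The correct value should be: -u**2*exp(-u) + 2*u*exp(-u)

Explanation: The sign of one term was flipped: the term -u**2*exp(-u) was incorrectly written as u**2*exp(-u)
The later steps are derived from this incorrect expression, so the error originates in Step 2.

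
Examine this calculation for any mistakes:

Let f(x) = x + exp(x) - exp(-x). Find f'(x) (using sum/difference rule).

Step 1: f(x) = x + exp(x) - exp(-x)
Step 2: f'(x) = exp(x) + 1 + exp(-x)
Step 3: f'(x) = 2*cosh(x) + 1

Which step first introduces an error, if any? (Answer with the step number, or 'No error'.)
No error

All steps in this derivation are correct.
The final answer f'(x) = 2*cosh(x) + 1 is valid.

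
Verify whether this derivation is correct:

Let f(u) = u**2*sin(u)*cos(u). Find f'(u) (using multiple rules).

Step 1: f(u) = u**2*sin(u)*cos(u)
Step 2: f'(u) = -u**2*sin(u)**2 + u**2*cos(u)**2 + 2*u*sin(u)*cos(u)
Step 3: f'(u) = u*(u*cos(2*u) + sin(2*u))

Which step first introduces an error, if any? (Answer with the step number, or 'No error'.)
No error

All steps in this derivation are correct.
The final answer f'(u) = u*(u*cos(2*u) + sin(2*u)) is valid.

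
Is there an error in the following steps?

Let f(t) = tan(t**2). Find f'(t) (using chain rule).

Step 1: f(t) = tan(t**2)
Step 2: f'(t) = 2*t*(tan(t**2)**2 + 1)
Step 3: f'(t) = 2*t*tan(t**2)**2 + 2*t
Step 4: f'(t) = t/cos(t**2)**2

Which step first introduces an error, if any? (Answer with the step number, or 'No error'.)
Step 4

Step 4 is incorrect due to a wrong coefficient.
The step shows: t/cos(t**2)**2
The correct value should be: 2*t/cos(t**2)**2

Explanation: The coefficient 2 was incorrectly written as 1: the term 2*t/cos(t**2)**2 was incorrectly written as t/cos(t**2)**2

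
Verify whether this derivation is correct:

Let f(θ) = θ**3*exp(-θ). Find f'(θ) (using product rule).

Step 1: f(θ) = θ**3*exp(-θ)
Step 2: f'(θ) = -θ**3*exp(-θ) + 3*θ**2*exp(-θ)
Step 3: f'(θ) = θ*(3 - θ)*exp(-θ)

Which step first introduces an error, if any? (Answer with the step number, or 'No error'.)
Step 3

Step 3 is incorrect due to a wrong exponent.
The step shows: θ*(3 - θ)*exp(-θ)
The correct value should be: θ**2*(3 - θ)*exp(-θ)

Explanation: The exponent 2 on θ was incorrectly written as 1: the term θ**2*(3 - θ)*exp(-θ) was incorrectly written as θ*(3 - θ)*exp(-θ)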